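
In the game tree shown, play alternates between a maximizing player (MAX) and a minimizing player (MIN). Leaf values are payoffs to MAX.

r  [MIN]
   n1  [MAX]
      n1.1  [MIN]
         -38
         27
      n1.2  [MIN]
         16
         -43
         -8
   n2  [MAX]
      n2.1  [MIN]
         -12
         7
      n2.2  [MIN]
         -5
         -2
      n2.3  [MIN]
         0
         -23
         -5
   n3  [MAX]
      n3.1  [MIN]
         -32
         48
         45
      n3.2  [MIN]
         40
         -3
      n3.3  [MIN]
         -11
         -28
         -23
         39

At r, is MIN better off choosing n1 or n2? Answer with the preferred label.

n1

n1.1 (MIN): min(-38, 27) = -38
n1.2 (MIN): min(16, -43, -8) = -43
n1 (MAX): max(-38, -43) = -38
n2.1 (MIN): min(-12, 7) = -12
n2.2 (MIN): min(-5, -2) = -5
n2.3 (MIN): min(0, -23, -5) = -23
n2 (MAX): max(-12, -5, -23) = -5
MIN prefers the lower value; n1=-38, n2=-5. n1 is better since -38 < -5.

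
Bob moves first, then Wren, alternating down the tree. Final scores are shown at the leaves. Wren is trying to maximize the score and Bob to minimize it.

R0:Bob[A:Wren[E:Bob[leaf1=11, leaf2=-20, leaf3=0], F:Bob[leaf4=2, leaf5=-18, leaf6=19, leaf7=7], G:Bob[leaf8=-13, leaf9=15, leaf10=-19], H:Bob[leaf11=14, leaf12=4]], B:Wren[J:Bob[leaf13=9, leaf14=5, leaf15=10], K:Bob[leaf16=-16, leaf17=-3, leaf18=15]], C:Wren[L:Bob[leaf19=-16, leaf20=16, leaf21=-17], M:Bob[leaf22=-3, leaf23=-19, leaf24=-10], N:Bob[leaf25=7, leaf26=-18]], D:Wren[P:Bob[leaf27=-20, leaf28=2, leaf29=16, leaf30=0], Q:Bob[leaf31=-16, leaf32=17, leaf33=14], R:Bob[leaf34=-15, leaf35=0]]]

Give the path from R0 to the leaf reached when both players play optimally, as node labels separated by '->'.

R0 -> C -> L -> leaf21

E (Bob): min(11, -20, 0) = -20
F (Bob): min(2, -18, 19, 7) = -18
G (Bob): min(-13, 15, -19) = -19
H (Bob): min(14, 4) = 4
A (Wren): max(-20, -18, -19, 4) = 4
J (Bob): min(9, 5, 10) = 5
K (Bob): min(-16, -3, 15) = -16
B (Wren): max(5, -16) = 5
L (Bob): min(-16, 16, -17) = -17
M (Bob): min(-3, -19, -10) = -19
N (Bob): min(7, -18) = -18
C (Wren): max(-17, -19, -18) = -17
P (Bob): min(-20, 2, 16, 0) = -20
Q (Bob): min(-16, 17, 14) = -16
R (Bob): min(-15, 0) = -15
D (Wren): max(-20, -16, -15) = -15
R0 (Bob): min(4, 5, -17, -15) = -17
At R0, Bob picks C (lowest: -17).
At C, Wren picks L (highest: -17).
At L, Bob picks leaf21 (lowest: -17).
Terminal value -17.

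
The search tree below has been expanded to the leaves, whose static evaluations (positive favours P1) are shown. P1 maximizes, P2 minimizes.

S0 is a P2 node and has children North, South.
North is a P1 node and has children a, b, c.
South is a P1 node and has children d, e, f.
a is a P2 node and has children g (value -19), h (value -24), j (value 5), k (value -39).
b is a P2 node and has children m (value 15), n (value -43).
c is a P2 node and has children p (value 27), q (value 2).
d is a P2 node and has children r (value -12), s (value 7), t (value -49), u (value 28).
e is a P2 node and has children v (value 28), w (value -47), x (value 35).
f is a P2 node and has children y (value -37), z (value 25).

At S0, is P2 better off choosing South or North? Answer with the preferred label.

South

d (P2): min(-12, 7, -49, 28) = -49
e (P2): min(28, -47, 35) = -47
f (P2): min(-37, 25) = -37
South (P1): max(-49, -47, -37) = -37
a (P2): min(-19, -24, 5, -39) = -39
b (P2): min(15, -43) = -43
c (P2): min(27, 2) = 2
North (P1): max(-39, -43, 2) = 2
P2 prefers the lower value; South=-37, North=2. South is better since -37 < 2.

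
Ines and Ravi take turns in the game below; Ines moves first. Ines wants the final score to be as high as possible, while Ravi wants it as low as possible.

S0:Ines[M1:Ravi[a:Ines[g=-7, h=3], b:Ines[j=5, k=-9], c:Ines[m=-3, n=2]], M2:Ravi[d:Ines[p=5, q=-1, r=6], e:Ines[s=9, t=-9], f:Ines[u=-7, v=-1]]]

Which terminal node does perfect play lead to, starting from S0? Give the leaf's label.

a (Ines): max(-7, 3) = 3
b (Ines): max(5, -9) = 5
c (Ines): max(-3, 2) = 2
M1 (Ravi): min(3, 5, 2) = 2
d (Ines): max(5, -1, 6) = 6
e (Ines): max(9, -9) = 9
f (Ines): max(-7, -1) = -1
M2 (Ravi): min(6, 9, -1) = -1
S0 (Ines): max(2, -1) = 2
At S0, Ines picks M1 (highest: 2).
At M1, Ravi picks c (lowest: 2).
At c, Ines picks n (highest: 2).
Terminal value 2.

n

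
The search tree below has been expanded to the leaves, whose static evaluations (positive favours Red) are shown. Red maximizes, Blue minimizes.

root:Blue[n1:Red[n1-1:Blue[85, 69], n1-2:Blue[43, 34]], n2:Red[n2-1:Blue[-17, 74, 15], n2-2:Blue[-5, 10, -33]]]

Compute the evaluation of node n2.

-17

n2-1 (Blue): min(-17, 74, 15) = -17
n2-2 (Blue): min(-5, 10, -33) = -33
n2 (Red): max(-17, -33) = -17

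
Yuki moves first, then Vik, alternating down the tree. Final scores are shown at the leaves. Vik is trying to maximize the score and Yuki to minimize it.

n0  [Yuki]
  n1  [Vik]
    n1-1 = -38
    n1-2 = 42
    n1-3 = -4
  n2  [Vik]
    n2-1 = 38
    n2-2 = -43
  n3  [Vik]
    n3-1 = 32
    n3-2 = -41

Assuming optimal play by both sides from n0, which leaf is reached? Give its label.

n1 (Vik): max(-38, 42, -4) = 42
n2 (Vik): max(38, -43) = 38
n3 (Vik): max(32, -41) = 32
n0 (Yuki): min(42, 38, 32) = 32
At n0, Yuki picks n3 (lowest: 32).
At n3, Vik picks n3-1 (highest: 32).
Terminal value 32.

n3-1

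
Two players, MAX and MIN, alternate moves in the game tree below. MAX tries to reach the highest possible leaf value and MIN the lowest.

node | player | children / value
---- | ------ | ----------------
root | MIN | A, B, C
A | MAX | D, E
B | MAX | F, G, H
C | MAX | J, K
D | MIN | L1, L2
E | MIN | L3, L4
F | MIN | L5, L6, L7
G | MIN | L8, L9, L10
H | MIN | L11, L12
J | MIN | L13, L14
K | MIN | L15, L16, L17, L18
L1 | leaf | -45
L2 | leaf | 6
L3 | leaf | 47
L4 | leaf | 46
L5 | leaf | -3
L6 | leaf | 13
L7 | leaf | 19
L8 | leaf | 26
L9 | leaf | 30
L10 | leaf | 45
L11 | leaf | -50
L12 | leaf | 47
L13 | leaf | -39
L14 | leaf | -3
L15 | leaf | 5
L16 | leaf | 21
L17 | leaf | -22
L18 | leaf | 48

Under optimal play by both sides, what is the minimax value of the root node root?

-22

D (MIN): min(-45, 6) = -45
E (MIN): min(47, 46) = 46
A (MAX): max(-45, 46) = 46
F (MIN): min(-3, 13, 19) = -3
G (MIN): min(26, 30, 45) = 26
H (MIN): min(-50, 47) = -50
B (MAX): max(-3, 26, -50) = 26
J (MIN): min(-39, -3) = -39
K (MIN): min(5, 21, -22, 48) = -22
C (MAX): max(-39, -22) = -22
root (MIN): min(46, 26, -22) = -22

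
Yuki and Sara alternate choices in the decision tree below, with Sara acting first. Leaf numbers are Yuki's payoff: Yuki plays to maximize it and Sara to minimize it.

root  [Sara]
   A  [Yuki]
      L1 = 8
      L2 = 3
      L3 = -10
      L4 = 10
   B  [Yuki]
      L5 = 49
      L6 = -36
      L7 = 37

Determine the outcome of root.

10

A (Yuki): max(8, 3, -10, 10) = 10
B (Yuki): max(49, -36, 37) = 49
root (Sara): min(10, 49) = 10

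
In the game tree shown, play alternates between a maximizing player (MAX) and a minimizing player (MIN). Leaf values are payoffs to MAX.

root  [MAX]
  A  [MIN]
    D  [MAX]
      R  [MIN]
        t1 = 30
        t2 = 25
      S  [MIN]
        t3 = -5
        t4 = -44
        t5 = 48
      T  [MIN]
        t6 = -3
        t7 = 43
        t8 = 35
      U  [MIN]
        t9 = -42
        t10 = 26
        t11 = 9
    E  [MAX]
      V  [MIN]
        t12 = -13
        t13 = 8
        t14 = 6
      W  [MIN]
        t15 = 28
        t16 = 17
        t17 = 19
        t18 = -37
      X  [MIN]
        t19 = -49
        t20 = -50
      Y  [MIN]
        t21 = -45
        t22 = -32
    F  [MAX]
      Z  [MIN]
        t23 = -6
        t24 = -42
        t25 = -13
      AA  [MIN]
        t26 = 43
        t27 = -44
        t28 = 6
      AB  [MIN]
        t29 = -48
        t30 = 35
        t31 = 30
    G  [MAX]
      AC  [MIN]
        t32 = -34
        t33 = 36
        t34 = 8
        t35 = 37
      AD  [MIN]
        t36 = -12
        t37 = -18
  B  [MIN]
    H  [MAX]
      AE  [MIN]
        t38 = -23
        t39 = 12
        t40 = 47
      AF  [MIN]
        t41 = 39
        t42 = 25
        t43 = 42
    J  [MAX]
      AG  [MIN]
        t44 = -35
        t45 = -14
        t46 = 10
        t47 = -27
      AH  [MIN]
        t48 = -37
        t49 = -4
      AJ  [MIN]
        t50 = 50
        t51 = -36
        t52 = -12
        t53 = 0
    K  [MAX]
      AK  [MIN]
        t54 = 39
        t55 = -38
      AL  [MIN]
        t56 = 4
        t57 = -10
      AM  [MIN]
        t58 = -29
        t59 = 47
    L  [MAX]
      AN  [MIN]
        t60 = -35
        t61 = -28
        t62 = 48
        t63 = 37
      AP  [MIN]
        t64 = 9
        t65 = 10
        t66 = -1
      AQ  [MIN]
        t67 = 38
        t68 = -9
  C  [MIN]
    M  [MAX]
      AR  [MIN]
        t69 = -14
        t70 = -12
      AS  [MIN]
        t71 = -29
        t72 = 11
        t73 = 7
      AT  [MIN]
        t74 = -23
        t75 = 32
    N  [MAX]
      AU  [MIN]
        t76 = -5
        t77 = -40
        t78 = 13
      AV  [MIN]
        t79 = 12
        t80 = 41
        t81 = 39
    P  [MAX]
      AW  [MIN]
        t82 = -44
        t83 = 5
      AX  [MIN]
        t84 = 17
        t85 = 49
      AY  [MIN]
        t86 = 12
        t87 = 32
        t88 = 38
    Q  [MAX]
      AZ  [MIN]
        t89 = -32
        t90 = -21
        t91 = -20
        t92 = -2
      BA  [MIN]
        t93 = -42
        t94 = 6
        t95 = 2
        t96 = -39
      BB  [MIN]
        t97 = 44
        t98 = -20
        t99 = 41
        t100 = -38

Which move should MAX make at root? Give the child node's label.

R (MIN): min(30, 25) = 25
S (MIN): min(-5, -44, 48) = -44
T (MIN): min(-3, 43, 35) = -3
U (MIN): min(-42, 26, 9) = -42
D (MAX): max(25, -44, -3, -42) = 25
V (MIN): min(-13, 8, 6) = -13
W (MIN): min(28, 17, 19, -37) = -37
X (MIN): min(-49, -50) = -50
Y (MIN): min(-45, -32) = -45
E (MAX): max(-13, -37, -50, -45) = -13
Z (MIN): min(-6, -42, -13) = -42
AA (MIN): min(43, -44, 6) = -44
AB (MIN): min(-48, 35, 30) = -48
F (MAX): max(-42, -44, -48) = -42
AC (MIN): min(-34, 36, 8, 37) = -34
AD (MIN): min(-12, -18) = -18
G (MAX): max(-34, -18) = -18
A (MIN): min(25, -13, -42, -18) = -42
AE (MIN): min(-23, 12, 47) = -23
AF (MIN): min(39, 25, 42) = 25
H (MAX): max(-23, 25) = 25
AG (MIN): min(-35, -14, 10, -27) = -35
AH (MIN): min(-37, -4) = -37
AJ (MIN): min(50, -36, -12, 0) = -36
J (MAX): max(-35, -37, -36) = -35
AK (MIN): min(39, -38) = -38
AL (MIN): min(4, -10) = -10
AM (MIN): min(-29, 47) = -29
K (MAX): max(-38, -10, -29) = -10
AN (MIN): min(-35, -28, 48, 37) = -35
AP (MIN): min(9, 10, -1) = -1
AQ (MIN): min(38, -9) = -9
L (MAX): max(-35, -1, -9) = -1
B (MIN): min(25, -35, -10, -1) = -35
AR (MIN): min(-14, -12) = -14
AS (MIN): min(-29, 11, 7) = -29
AT (MIN): min(-23, 32) = -23
M (MAX): max(-14, -29, -23) = -14
AU (MIN): min(-5, -40, 13) = -40
AV (MIN): min(12, 41, 39) = 12
N (MAX): max(-40, 12) = 12
AW (MIN): min(-44, 5) = -44
AX (MIN): min(17, 49) = 17
AY (MIN): min(12, 32, 38) = 12
P (MAX): max(-44, 17, 12) = 17
AZ (MIN): min(-32, -21, -20, -2) = -32
BA (MIN): min(-42, 6, 2, -39) = -42
BB (MIN): min(44, -20, 41, -38) = -38
Q (MAX): max(-32, -42, -38) = -32
C (MIN): min(-14, 12, 17, -32) = -32
root (MAX): max(-42, -35, -32) = -32
MAX at root wants the highest of {A=-42, B=-35, C=-32}, so chooses C.

C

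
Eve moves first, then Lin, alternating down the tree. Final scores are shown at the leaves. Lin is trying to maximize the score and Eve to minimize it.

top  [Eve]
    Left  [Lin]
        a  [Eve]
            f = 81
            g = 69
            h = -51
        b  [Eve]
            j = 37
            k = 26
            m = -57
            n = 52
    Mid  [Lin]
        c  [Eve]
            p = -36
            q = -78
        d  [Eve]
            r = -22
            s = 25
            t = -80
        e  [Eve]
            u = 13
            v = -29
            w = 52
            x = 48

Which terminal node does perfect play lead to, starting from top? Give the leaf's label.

h

a (Eve): min(81, 69, -51) = -51
b (Eve): min(37, 26, -57, 52) = -57
Left (Lin): max(-51, -57) = -51
c (Eve): min(-36, -78) = -78
d (Eve): min(-22, 25, -80) = -80
e (Eve): min(13, -29, 52, 48) = -29
Mid (Lin): max(-78, -80, -29) = -29
top (Eve): min(-51, -29) = -51
At top, Eve picks Left (lowest: -51).
At Left, Lin picks a (highest: -51).
At a, Eve picks h (lowest: -51).
Terminal value -51.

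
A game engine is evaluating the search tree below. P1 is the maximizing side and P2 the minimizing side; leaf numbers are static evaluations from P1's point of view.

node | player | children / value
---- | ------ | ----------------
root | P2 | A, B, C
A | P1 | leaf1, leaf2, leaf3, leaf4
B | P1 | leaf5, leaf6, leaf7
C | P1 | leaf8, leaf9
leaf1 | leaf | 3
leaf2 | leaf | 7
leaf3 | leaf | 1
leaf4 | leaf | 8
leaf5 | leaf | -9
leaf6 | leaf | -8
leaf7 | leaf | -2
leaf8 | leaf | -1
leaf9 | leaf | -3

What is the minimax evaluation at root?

-2

A (P1): max(3, 7, 1, 8) = 8
B (P1): max(-9, -8, -2) = -2
C (P1): max(-1, -3) = -1
root (P2): min(8, -2, -1) = -2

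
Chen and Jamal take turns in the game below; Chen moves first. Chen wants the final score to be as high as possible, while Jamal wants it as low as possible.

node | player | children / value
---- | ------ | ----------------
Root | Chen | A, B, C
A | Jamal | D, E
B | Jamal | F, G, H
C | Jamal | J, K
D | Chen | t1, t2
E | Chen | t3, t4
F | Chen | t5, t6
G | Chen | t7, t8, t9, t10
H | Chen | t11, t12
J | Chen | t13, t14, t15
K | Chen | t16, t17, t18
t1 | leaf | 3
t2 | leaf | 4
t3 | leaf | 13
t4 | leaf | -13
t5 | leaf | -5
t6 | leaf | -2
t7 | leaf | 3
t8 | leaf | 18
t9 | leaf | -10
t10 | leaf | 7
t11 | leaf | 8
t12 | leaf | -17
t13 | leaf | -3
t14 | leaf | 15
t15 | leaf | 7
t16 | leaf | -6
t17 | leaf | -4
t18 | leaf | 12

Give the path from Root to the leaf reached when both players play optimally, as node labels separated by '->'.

D (Chen): max(3, 4) = 4
E (Chen): max(13, -13) = 13
A (Jamal): min(4, 13) = 4
F (Chen): max(-5, -2) = -2
G (Chen): max(3, 18, -10, 7) = 18
H (Chen): max(8, -17) = 8
B (Jamal): min(-2, 18, 8) = -2
J (Chen): max(-3, 15, 7) = 15
K (Chen): max(-6, -4, 12) = 12
C (Jamal): min(15, 12) = 12
Root (Chen): max(4, -2, 12) = 12
At Root, Chen picks C (highest: 12).
At C, Jamal picks K (lowest: 12).
At K, Chen picks t18 (highest: 12).
Terminal value 12.

Root -> C -> K -> t18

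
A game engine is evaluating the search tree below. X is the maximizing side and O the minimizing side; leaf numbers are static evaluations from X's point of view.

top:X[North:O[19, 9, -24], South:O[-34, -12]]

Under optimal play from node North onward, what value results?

-24

North (O): min(19, 9, -24) = -24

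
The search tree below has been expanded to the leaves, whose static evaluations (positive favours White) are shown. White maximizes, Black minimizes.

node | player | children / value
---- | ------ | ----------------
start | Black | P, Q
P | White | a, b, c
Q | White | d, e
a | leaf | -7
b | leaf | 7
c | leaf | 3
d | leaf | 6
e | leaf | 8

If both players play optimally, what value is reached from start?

P (White): max(-7, 7, 3) = 7
Q (White): max(6, 8) = 8
start (Black): min(7, 8) = 7

7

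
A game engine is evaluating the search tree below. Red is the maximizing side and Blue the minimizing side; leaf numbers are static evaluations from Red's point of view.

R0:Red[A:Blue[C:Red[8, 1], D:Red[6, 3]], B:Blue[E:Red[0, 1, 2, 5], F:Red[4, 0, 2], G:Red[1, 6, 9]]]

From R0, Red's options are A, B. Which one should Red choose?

C (Red): max(8, 1) = 8
D (Red): max(6, 3) = 6
A (Blue): min(8, 6) = 6
E (Red): max(0, 1, 2, 5) = 5
F (Red): max(4, 0, 2) = 4
G (Red): max(1, 6, 9) = 9
B (Blue): min(5, 4, 9) = 4
R0 (Red): max(6, 4) = 6
Red at R0 wants the highest of {A=6, B=4}, so chooses A.

A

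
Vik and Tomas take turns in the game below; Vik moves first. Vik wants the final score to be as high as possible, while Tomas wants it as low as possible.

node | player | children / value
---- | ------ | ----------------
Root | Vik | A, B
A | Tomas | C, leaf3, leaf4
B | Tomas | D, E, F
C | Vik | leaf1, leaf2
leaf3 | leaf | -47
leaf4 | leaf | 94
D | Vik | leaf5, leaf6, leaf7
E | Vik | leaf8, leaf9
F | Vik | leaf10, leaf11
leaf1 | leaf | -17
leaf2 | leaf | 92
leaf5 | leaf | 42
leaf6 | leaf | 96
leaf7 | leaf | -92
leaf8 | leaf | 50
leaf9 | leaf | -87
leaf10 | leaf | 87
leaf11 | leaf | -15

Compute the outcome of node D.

D (Vik): max(42, 96, -92) = 96

96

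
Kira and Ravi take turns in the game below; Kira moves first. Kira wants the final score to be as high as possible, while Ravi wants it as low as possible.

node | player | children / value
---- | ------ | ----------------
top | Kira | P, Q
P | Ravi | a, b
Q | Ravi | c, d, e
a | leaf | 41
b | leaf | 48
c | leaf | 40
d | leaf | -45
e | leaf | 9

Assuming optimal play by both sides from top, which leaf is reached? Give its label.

a

P (Ravi): min(41, 48) = 41
Q (Ravi): min(40, -45, 9) = -45
top (Kira): max(41, -45) = 41
At top, Kira picks P (highest: 41).
At P, Ravi picks a (lowest: 41).
Terminal value 41.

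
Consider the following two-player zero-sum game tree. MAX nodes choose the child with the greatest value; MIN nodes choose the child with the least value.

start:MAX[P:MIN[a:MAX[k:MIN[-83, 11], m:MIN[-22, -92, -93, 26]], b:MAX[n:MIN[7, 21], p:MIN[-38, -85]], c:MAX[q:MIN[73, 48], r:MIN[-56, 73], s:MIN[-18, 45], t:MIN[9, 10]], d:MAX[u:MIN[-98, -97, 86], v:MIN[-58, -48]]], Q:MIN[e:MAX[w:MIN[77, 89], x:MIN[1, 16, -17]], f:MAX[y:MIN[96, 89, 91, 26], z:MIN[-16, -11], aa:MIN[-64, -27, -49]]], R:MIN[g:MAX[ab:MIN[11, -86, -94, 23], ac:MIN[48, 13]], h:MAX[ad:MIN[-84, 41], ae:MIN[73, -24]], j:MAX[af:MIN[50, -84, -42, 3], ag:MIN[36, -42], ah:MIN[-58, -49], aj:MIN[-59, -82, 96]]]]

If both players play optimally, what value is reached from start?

k (MIN): min(-83, 11) = -83
m (MIN): min(-22, -92, -93, 26) = -93
a (MAX): max(-83, -93) = -83
n (MIN): min(7, 21) = 7
p (MIN): min(-38, -85) = -85
b (MAX): max(7, -85) = 7
q (MIN): min(73, 48) = 48
r (MIN): min(-56, 73) = -56
s (MIN): min(-18, 45) = -18
t (MIN): min(9, 10) = 9
c (MAX): max(48, -56, -18, 9) = 48
u (MIN): min(-98, -97, 86) = -98
v (MIN): min(-58, -48) = -58
d (MAX): max(-98, -58) = -58
P (MIN): min(-83, 7, 48, -58) = -83
w (MIN): min(77, 89) = 77
x (MIN): min(1, 16, -17) = -17
e (MAX): max(77, -17) = 77
y (MIN): min(96, 89, 91, 26) = 26
z (MIN): min(-16, -11) = -16
aa (MIN): min(-64, -27, -49) = -64
f (MAX): max(26, -16, -64) = 26
Q (MIN): min(77, 26) = 26
ab (MIN): min(11, -86, -94, 23) = -94
ac (MIN): min(48, 13) = 13
g (MAX): max(-94, 13) = 13
ad (MIN): min(-84, 41) = -84
ae (MIN): min(73, -24) = -24
h (MAX): max(-84, -24) = -24
af (MIN): min(50, -84, -42, 3) = -84
ag (MIN): min(36, -42) = -42
ah (MIN): min(-58, -49) = -58
aj (MIN): min(-59, -82, 96) = -82
j (MAX): max(-84, -42, -58, -82) = -42
R (MIN): min(13, -24, -42) = -42
start (MAX): max(-83, 26, -42) = 26

26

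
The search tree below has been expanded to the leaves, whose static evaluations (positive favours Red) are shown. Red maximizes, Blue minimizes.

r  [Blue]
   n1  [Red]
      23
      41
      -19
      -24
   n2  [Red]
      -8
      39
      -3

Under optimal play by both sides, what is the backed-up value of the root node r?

n1 (Red): max(23, 41, -19, -24) = 41
n2 (Red): max(-8, 39, -3) = 39
r (Blue): min(41, 39) = 39

39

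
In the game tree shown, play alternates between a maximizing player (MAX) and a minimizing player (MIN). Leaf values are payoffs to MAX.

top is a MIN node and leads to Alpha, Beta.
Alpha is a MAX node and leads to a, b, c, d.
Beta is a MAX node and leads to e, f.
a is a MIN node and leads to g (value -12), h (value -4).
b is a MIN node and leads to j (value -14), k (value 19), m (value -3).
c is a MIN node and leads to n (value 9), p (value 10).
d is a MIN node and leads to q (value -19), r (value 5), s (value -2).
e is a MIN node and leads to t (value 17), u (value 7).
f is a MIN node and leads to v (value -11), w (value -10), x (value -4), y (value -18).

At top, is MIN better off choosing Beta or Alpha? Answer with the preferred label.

Beta

e (MIN): min(17, 7) = 7
f (MIN): min(-11, -10, -4, -18) = -18
Beta (MAX): max(7, -18) = 7
a (MIN): min(-12, -4) = -12
b (MIN): min(-14, 19, -3) = -14
c (MIN): min(9, 10) = 9
d (MIN): min(-19, 5, -2) = -19
Alpha (MAX): max(-12, -14, 9, -19) = 9
MIN prefers the lower value; Beta=7, Alpha=9. Beta is better since 7 < 9.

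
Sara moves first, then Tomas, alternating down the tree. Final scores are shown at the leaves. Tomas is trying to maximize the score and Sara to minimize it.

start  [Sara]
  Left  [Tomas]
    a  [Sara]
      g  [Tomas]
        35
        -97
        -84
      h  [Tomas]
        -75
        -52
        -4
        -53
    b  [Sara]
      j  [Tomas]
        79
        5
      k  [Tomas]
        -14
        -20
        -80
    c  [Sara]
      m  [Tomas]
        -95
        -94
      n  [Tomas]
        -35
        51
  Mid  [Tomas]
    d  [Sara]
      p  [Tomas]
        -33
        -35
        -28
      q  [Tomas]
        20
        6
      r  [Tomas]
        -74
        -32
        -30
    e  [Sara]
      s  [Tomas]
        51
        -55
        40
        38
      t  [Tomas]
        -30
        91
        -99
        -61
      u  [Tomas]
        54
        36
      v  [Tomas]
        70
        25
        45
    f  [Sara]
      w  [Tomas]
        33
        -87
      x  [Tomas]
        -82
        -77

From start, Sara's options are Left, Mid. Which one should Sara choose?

g (Tomas): max(35, -97, -84) = 35
h (Tomas): max(-75, -52, -4, -53) = -4
a (Sara): min(35, -4) = -4
j (Tomas): max(79, 5) = 79
k (Tomas): max(-14, -20, -80) = -14
b (Sara): min(79, -14) = -14
m (Tomas): max(-95, -94) = -94
n (Tomas): max(-35, 51) = 51
c (Sara): min(-94, 51) = -94
Left (Tomas): max(-4, -14, -94) = -4
p (Tomas): max(-33, -35, -28) = -28
q (Tomas): max(20, 6) = 20
r (Tomas): max(-74, -32, -30) = -30
d (Sara): min(-28, 20, -30) = -30
s (Tomas): max(51, -55, 40, 38) = 51
t (Tomas): max(-30, 91, -99, -61) = 91
u (Tomas): max(54, 36) = 54
v (Tomas): max(70, 25, 45) = 70
e (Sara): min(51, 91, 54, 70) = 51
w (Tomas): max(33, -87) = 33
x (Tomas): max(-82, -77) = -77
f (Sara): min(33, -77) = -77
Mid (Tomas): max(-30, 51, -77) = 51
start (Sara): min(-4, 51) = -4
Sara at start wants the lowest of {Left=-4, Mid=51}, so chooses Left.

Left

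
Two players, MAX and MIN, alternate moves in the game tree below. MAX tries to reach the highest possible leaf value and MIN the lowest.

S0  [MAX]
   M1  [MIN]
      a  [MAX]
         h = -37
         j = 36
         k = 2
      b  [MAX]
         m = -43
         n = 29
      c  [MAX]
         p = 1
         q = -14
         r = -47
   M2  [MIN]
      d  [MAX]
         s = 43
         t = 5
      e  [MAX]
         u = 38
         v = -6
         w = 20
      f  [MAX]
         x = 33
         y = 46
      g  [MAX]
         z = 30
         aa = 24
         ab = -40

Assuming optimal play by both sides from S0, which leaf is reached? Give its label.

a (MAX): max(-37, 36, 2) = 36
b (MAX): max(-43, 29) = 29
c (MAX): max(1, -14, -47) = 1
M1 (MIN): min(36, 29, 1) = 1
d (MAX): max(43, 5) = 43
e (MAX): max(38, -6, 20) = 38
f (MAX): max(33, 46) = 46
g (MAX): max(30, 24, -40) = 30
M2 (MIN): min(43, 38, 46, 30) = 30
S0 (MAX): max(1, 30) = 30
At S0, MAX picks M2 (highest: 30).
At M2, MIN picks g (lowest: 30).
At g, MAX picks z (highest: 30).
Terminal value 30.

z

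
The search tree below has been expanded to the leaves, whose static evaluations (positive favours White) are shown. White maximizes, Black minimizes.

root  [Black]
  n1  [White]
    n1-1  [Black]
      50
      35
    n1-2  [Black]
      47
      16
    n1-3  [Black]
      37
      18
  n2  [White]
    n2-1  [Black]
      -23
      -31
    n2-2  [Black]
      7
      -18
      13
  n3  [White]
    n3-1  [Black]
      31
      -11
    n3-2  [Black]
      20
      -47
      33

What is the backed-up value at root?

-18

n1-1 (Black): min(50, 35) = 35
n1-2 (Black): min(47, 16) = 16
n1-3 (Black): min(37, 18) = 18
n1 (White): max(35, 16, 18) = 35
n2-1 (Black): min(-23, -31) = -31
n2-2 (Black): min(7, -18, 13) = -18
n2 (White): max(-31, -18) = -18
n3-1 (Black): min(31, -11) = -11
n3-2 (Black): min(20, -47, 33) = -47
n3 (White): max(-11, -47) = -11
root (Black): min(35, -18, -11) = -18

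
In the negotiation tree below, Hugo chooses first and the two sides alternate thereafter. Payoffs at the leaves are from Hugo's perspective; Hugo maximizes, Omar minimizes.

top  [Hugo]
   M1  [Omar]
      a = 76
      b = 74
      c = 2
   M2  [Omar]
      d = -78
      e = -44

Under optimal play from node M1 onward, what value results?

M1 (Omar): min(76, 74, 2) = 2

2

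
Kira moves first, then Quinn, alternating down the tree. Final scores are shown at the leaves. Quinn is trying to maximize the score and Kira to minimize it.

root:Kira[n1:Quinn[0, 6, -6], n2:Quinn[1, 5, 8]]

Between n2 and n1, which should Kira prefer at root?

n2 (Quinn): max(1, 5, 8) = 8
n1 (Quinn): max(0, 6, -6) = 6
Kira prefers the lower value; n2=8, n1=6. n1 is better since 6 < 8.

n1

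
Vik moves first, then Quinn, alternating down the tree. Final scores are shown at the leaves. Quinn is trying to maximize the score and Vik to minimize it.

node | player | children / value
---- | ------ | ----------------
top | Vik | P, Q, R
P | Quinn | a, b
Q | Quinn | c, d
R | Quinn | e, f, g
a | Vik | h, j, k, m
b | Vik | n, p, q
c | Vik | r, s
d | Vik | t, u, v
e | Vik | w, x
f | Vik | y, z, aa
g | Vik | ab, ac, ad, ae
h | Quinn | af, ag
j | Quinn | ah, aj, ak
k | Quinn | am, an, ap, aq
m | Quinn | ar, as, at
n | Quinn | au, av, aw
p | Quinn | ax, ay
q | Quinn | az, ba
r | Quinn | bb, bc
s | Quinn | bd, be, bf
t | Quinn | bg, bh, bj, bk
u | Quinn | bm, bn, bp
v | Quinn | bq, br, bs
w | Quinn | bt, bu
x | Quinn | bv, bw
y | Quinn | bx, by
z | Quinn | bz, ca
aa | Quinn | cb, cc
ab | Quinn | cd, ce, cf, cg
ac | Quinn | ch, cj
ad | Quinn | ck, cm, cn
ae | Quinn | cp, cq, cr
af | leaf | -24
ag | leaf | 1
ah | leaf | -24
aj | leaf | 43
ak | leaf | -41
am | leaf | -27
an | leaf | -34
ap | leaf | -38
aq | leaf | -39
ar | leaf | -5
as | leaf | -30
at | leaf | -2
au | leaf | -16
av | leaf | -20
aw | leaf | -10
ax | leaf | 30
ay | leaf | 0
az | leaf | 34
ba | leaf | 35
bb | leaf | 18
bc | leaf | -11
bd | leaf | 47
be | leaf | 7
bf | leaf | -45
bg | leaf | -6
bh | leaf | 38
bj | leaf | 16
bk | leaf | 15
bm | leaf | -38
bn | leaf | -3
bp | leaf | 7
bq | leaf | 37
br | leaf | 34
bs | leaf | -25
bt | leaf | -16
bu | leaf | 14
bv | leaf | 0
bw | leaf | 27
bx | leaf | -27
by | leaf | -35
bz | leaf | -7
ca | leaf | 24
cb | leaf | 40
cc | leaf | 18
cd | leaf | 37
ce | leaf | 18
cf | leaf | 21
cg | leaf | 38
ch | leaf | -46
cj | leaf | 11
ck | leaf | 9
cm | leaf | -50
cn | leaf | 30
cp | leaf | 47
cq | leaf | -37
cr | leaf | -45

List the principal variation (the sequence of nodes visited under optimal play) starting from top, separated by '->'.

h (Quinn): max(-24, 1) = 1
j (Quinn): max(-24, 43, -41) = 43
k (Quinn): max(-27, -34, -38, -39) = -27
m (Quinn): max(-5, -30, -2) = -2
a (Vik): min(1, 43, -27, -2) = -27
n (Quinn): max(-16, -20, -10) = -10
p (Quinn): max(30, 0) = 30
q (Quinn): max(34, 35) = 35
b (Vik): min(-10, 30, 35) = -10
P (Quinn): max(-27, -10) = -10
r (Quinn): max(18, -11) = 18
s (Quinn): max(47, 7, -45) = 47
c (Vik): min(18, 47) = 18
t (Quinn): max(-6, 38, 16, 15) = 38
u (Quinn): max(-38, -3, 7) = 7
v (Quinn): max(37, 34, -25) = 37
d (Vik): min(38, 7, 37) = 7
Q (Quinn): max(18, 7) = 18
w (Quinn): max(-16, 14) = 14
x (Quinn): max(0, 27) = 27
e (Vik): min(14, 27) = 14
y (Quinn): max(-27, -35) = -27
z (Quinn): max(-7, 24) = 24
aa (Quinn): max(40, 18) = 40
f (Vik): min(-27, 24, 40) = -27
ab (Quinn): max(37, 18, 21, 38) = 38
ac (Quinn): max(-46, 11) = 11
ad (Quinn): max(9, -50, 30) = 30
ae (Quinn): max(47, -37, -45) = 47
g (Vik): min(38, 11, 30, 47) = 11
R (Quinn): max(14, -27, 11) = 14
top (Vik): min(-10, 18, 14) = -10
At top, Vik picks P (lowest: -10).
At P, Quinn picks b (highest: -10).
At b, Vik picks n (lowest: -10).
At n, Quinn picks aw (highest: -10).
Terminal value -10.

top -> P -> b -> n -> aw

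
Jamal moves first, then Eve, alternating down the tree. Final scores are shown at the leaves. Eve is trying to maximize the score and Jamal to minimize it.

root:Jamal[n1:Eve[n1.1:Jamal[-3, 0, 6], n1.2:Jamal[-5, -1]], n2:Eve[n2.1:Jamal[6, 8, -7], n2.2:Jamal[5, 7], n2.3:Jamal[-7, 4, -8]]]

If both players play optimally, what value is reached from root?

-3

n1.1 (Jamal): min(-3, 0, 6) = -3
n1.2 (Jamal): min(-5, -1) = -5
n1 (Eve): max(-3, -5) = -3
n2.1 (Jamal): min(6, 8, -7) = -7
n2.2 (Jamal): min(5, 7) = 5
n2.3 (Jamal): min(-7, 4, -8) = -8
n2 (Eve): max(-7, 5, -8) = 5
root (Jamal): min(-3, 5) = -3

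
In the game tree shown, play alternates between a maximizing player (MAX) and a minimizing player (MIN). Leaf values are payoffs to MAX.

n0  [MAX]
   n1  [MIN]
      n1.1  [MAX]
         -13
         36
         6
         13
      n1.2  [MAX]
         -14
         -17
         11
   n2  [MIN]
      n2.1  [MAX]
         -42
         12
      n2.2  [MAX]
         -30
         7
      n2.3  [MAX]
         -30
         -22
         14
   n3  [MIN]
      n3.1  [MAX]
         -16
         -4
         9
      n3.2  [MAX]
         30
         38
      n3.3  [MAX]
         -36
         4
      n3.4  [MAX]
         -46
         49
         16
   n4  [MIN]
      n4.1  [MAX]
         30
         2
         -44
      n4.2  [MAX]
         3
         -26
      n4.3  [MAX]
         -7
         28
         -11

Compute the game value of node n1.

11

n1.1 (MAX): max(-13, 36, 6, 13) = 36
n1.2 (MAX): max(-14, -17, 11) = 11
n1 (MIN): min(36, 11) = 11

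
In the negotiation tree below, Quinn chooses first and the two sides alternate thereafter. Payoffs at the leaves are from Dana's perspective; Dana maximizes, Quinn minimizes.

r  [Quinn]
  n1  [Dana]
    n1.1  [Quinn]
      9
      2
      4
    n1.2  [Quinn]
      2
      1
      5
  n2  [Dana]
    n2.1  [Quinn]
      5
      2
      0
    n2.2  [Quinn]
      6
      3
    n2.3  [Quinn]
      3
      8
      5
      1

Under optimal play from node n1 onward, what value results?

n1.1 (Quinn): min(9, 2, 4) = 2
n1.2 (Quinn): min(2, 1, 5) = 1
n1 (Dana): max(2, 1) = 2

2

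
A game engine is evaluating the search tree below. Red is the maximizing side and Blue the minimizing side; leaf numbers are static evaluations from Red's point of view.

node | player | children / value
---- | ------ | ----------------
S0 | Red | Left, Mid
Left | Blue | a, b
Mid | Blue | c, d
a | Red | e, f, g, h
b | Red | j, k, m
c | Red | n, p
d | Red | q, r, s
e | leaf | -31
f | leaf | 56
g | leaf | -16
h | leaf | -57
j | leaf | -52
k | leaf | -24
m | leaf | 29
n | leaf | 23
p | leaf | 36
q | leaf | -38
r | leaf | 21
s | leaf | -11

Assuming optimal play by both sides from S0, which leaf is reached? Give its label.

a (Red): max(-31, 56, -16, -57) = 56
b (Red): max(-52, -24, 29) = 29
Left (Blue): min(56, 29) = 29
c (Red): max(23, 36) = 36
d (Red): max(-38, 21, -11) = 21
Mid (Blue): min(36, 21) = 21
S0 (Red): max(29, 21) = 29
At S0, Red picks Left (highest: 29).
At Left, Blue picks b (lowest: 29).
At b, Red picks m (highest: 29).
Terminal value 29.

m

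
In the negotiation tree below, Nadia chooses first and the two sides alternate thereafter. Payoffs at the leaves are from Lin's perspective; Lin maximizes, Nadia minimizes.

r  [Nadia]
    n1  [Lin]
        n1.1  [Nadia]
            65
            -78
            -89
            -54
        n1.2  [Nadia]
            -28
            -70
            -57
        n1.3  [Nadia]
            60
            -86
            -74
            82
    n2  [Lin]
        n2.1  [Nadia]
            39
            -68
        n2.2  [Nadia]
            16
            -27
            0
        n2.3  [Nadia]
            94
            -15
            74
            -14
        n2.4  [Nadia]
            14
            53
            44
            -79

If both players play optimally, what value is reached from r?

n1.1 (Nadia): min(65, -78, -89, -54) = -89
n1.2 (Nadia): min(-28, -70, -57) = -70
n1.3 (Nadia): min(60, -86, -74, 82) = -86
n1 (Lin): max(-89, -70, -86) = -70
n2.1 (Nadia): min(39, -68) = -68
n2.2 (Nadia): min(16, -27, 0) = -27
n2.3 (Nadia): min(94, -15, 74, -14) = -15
n2.4 (Nadia): min(14, 53, 44, -79) = -79
n2 (Lin): max(-68, -27, -15, -79) = -15
r (Nadia): min(-70, -15) = -70

-70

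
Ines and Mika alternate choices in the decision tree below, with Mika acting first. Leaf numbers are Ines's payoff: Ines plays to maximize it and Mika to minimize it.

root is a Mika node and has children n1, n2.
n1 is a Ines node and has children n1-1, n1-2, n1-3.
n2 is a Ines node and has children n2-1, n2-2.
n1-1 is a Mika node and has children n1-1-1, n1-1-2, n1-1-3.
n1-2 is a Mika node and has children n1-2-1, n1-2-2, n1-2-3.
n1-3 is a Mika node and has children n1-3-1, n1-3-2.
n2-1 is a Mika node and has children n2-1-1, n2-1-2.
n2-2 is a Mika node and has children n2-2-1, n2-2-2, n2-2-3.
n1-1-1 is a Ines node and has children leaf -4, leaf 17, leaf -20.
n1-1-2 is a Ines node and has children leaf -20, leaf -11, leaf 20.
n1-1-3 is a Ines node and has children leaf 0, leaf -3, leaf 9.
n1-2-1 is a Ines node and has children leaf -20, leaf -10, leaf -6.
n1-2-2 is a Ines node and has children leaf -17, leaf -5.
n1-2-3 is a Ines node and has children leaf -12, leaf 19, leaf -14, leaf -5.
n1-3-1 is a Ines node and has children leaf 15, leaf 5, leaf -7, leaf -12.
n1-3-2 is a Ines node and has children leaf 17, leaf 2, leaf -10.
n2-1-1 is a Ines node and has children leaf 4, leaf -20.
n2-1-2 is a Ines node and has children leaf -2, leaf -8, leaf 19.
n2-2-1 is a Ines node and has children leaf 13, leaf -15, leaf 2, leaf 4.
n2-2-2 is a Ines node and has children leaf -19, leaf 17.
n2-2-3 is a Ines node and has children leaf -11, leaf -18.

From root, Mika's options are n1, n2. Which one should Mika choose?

n1-1-1 (Ines): max(-4, 17, -20) = 17
n1-1-2 (Ines): max(-20, -11, 20) = 20
n1-1-3 (Ines): max(0, -3, 9) = 9
n1-1 (Mika): min(17, 20, 9) = 9
n1-2-1 (Ines): max(-20, -10, -6) = -6
n1-2-2 (Ines): max(-17, -5) = -5
n1-2-3 (Ines): max(-12, 19, -14, -5) = 19
n1-2 (Mika): min(-6, -5, 19) = -6
n1-3-1 (Ines): max(15, 5, -7, -12) = 15
n1-3-2 (Ines): max(17, 2, -10) = 17
n1-3 (Mika): min(15, 17) = 15
n1 (Ines): max(9, -6, 15) = 15
n2-1-1 (Ines): max(4, -20) = 4
n2-1-2 (Ines): max(-2, -8, 19) = 19
n2-1 (Mika): min(4, 19) = 4
n2-2-1 (Ines): max(13, -15, 2, 4) = 13
n2-2-2 (Ines): max(-19, 17) = 17
n2-2-3 (Ines): max(-11, -18) = -11
n2-2 (Mika): min(13, 17, -11) = -11
n2 (Ines): max(4, -11) = 4
root (Mika): min(15, 4) = 4
Mika at root wants the lowest of {n1=15, n2=4}, so chooses n2.

n2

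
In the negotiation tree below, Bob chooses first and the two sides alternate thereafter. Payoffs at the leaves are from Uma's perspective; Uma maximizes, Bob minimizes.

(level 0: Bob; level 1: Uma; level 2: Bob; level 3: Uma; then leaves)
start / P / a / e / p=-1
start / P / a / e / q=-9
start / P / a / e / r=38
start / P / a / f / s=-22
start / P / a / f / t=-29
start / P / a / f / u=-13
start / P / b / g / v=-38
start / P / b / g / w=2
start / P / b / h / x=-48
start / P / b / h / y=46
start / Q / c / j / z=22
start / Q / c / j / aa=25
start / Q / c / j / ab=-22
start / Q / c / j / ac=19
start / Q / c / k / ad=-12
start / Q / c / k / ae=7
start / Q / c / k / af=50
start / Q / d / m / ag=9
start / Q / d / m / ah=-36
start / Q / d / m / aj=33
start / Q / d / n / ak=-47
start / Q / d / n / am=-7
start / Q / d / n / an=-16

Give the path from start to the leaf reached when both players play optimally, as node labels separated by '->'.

e (Uma): max(-1, -9, 38) = 38
f (Uma): max(-22, -29, -13) = -13
a (Bob): min(38, -13) = -13
g (Uma): max(-38, 2) = 2
h (Uma): max(-48, 46) = 46
b (Bob): min(2, 46) = 2
P (Uma): max(-13, 2) = 2
j (Uma): max(22, 25, -22, 19) = 25
k (Uma): max(-12, 7, 50) = 50
c (Bob): min(25, 50) = 25
m (Uma): max(9, -36, 33) = 33
n (Uma): max(-47, -7, -16) = -7
d (Bob): min(33, -7) = -7
Q (Uma): max(25, -7) = 25
start (Bob): min(2, 25) = 2
At start, Bob picks P (lowest: 2).
At P, Uma picks b (highest: 2).
At b, Bob picks g (lowest: 2).
At g, Uma picks w (highest: 2).
Terminal value 2.

start -> P -> b -> g -> w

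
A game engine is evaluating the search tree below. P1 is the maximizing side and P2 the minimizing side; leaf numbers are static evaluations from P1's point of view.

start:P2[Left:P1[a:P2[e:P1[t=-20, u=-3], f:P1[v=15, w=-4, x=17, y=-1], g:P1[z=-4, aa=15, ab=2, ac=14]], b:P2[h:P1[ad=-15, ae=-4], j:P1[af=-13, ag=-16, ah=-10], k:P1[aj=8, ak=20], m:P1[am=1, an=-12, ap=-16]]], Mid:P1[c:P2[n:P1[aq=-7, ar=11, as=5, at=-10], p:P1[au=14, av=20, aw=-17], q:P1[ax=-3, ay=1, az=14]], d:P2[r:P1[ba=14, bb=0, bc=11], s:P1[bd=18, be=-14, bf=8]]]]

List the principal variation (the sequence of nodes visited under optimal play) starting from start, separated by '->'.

e (P1): max(-20, -3) = -3
f (P1): max(15, -4, 17, -1) = 17
g (P1): max(-4, 15, 2, 14) = 15
a (P2): min(-3, 17, 15) = -3
h (P1): max(-15, -4) = -4
j (P1): max(-13, -16, -10) = -10
k (P1): max(8, 20) = 20
m (P1): max(1, -12, -16) = 1
b (P2): min(-4, -10, 20, 1) = -10
Left (P1): max(-3, -10) = -3
n (P1): max(-7, 11, 5, -10) = 11
p (P1): max(14, 20, -17) = 20
q (P1): max(-3, 1, 14) = 14
c (P2): min(11, 20, 14) = 11
r (P1): max(14, 0, 11) = 14
s (P1): max(18, -14, 8) = 18
d (P2): min(14, 18) = 14
Mid (P1): max(11, 14) = 14
start (P2): min(-3, 14) = -3
At start, P2 picks Left (lowest: -3).
At Left, P1 picks a (highest: -3).
At a, P2 picks e (lowest: -3).
At e, P1 picks u (highest: -3).
Terminal value -3.

start -> Left -> a -> e -> u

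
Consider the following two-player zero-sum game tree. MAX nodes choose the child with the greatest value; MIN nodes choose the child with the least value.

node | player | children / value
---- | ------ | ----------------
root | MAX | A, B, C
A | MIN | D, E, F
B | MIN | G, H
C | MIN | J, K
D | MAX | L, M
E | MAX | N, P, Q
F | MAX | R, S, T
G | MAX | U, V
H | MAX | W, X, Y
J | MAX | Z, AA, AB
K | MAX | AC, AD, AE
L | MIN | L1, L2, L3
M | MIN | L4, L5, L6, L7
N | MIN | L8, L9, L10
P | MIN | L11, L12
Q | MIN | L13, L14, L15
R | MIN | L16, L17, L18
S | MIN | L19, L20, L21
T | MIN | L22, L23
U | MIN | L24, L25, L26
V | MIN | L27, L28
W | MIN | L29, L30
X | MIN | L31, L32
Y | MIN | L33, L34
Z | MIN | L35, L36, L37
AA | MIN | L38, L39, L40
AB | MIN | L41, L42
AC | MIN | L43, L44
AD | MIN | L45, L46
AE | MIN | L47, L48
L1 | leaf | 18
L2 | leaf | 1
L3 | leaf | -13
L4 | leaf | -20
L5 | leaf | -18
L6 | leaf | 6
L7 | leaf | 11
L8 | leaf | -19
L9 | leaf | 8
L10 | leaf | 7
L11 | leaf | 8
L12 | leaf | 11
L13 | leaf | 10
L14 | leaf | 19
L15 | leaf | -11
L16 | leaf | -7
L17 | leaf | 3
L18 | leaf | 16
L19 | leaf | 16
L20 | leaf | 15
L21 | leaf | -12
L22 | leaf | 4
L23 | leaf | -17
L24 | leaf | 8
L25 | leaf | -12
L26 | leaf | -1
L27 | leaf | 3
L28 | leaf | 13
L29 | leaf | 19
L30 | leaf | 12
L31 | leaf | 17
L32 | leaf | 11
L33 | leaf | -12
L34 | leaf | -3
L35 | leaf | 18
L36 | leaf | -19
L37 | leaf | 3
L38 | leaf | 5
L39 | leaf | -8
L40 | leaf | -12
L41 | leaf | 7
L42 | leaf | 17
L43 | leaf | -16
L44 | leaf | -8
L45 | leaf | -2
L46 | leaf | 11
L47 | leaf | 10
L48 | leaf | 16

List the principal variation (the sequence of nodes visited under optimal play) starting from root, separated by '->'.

L (MIN): min(18, 1, -13) = -13
M (MIN): min(-20, -18, 6, 11) = -20
D (MAX): max(-13, -20) = -13
N (MIN): min(-19, 8, 7) = -19
P (MIN): min(8, 11) = 8
Q (MIN): min(10, 19, -11) = -11
E (MAX): max(-19, 8, -11) = 8
R (MIN): min(-7, 3, 16) = -7
S (MIN): min(16, 15, -12) = -12
T (MIN): min(4, -17) = -17
F (MAX): max(-7, -12, -17) = -7
A (MIN): min(-13, 8, -7) = -13
U (MIN): min(8, -12, -1) = -12
V (MIN): min(3, 13) = 3
G (MAX): max(-12, 3) = 3
W (MIN): min(19, 12) = 12
X (MIN): min(17, 11) = 11
Y (MIN): min(-12, -3) = -12
H (MAX): max(12, 11, -12) = 12
B (MIN): min(3, 12) = 3
Z (MIN): min(18, -19, 3) = -19
AA (MIN): min(5, -8, -12) = -12
AB (MIN): min(7, 17) = 7
J (MAX): max(-19, -12, 7) = 7
AC (MIN): min(-16, -8) = -16
AD (MIN): min(-2, 11) = -2
AE (MIN): min(10, 16) = 10
K (MAX): max(-16, -2, 10) = 10
C (MIN): min(7, 10) = 7
root (MAX): max(-13, 3, 7) = 7
At root, MAX picks C (highest: 7).
At C, MIN picks J (lowest: 7).
At J, MAX picks AB (highest: 7).
At AB, MIN picks L41 (lowest: 7).
Terminal value 7.

root -> C -> J -> AB -> L41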